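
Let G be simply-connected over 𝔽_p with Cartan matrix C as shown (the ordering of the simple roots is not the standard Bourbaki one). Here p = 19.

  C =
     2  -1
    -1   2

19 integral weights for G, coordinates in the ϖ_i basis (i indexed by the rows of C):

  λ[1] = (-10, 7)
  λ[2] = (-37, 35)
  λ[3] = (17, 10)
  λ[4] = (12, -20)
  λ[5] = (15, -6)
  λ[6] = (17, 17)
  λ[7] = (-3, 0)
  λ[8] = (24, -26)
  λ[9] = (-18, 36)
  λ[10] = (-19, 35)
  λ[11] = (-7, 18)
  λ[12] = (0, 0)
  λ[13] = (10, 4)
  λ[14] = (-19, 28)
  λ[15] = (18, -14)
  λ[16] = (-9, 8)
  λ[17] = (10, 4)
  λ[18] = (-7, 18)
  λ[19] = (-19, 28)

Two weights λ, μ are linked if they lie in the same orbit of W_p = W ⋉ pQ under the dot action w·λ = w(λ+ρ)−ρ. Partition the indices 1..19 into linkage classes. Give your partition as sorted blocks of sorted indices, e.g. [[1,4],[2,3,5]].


C ↔ A_2 under row/col permutation; |W(A_2)| = 6.

Folding the 19 weights λ_j+ρ into Ā_19 (reps in the given 2-coord order):

  λ_1+ρ ↦ (8, 1) · λ_2+ρ ↦ (2, 17) · λ_3+ρ ↦ (8, 1) · λ_4+ρ ↦ (6, 13) · λ_5+ρ ↦ (11, 5) · λ_6+ρ ↦ (1, 1) · λ_7+ρ ↦ (1, 1) · λ_8+ρ ↦ (6, 13) · λ_9+ρ ↦ (1, 1) · λ_10+ρ ↦ (1, 1) · λ_11+ρ ↦ (6, 13) · λ_12+ρ ↦ (1, 1) · λ_13+ρ ↦ (11, 5) · λ_14+ρ ↦ (8, 1) · λ_15+ρ ↦ (6, 13) · λ_16+ρ ↦ (8, 1) · λ_17+ρ ↦ (11, 5) · λ_18+ρ ↦ (6, 13) · λ_19+ρ ↦ (8, 1)

Linkage partition of the 19 weights (5 classes, p=19):

[[1, 3, 14, 16, 19], [2], [4, 8, 11, 15, 18], [5, 13, 17], [6, 7, 9, 10, 12]]


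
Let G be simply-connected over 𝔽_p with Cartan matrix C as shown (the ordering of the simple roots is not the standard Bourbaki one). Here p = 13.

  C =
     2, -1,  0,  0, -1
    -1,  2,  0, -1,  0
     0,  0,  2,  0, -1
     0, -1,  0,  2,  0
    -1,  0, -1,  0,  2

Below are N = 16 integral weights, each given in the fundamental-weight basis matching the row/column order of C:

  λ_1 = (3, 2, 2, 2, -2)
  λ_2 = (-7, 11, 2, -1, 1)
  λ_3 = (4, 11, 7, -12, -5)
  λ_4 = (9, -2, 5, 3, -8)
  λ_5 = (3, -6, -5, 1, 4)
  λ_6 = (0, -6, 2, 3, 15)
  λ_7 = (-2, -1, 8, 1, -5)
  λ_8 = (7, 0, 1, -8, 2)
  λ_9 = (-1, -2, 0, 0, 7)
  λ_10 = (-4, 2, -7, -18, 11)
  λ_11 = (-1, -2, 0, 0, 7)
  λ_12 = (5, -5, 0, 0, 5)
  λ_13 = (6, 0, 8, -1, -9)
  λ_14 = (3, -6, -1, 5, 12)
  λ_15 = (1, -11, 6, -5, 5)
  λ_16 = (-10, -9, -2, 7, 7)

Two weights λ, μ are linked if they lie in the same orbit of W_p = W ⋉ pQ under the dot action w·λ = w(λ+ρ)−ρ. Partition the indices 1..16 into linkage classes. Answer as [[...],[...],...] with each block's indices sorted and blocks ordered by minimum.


Root system A_5: the 5×5 matrix C matches after relabeling.

Folding the 16 weights λ_j+ρ into Ā_13 (reps in the given 5-coord order):

  λ_1+ρ ↦ (3, 3, 2, 3, 1) · λ_2+ρ ↦ (2, 6, 1, 0, 3) · λ_3+ρ ↦ (1, 1, 4, 3, 0) · λ_4+ρ ↦ (2, 1, 1, 3, 6) · λ_5+ρ ↦ (1, 1, 4, 3, 0) · λ_6+ρ ↦ (2, 1, 1, 3, 6) · λ_7+ρ ↦ (1, 1, 4, 3, 0) · λ_8+ρ ↦ (2, 6, 1, 0, 3) · λ_9+ρ ↦ (1, 0, 1, 0, 7) · λ_10+ρ ↦ (2, 1, 1, 3, 6) · λ_11+ρ ↦ (1, 0, 1, 0, 7) · λ_12+ρ ↦ (2, 1, 1, 3, 6) · λ_13+ρ ↦ (1, 0, 1, 0, 7) · λ_14+ρ ↦ (1, 0, 1, 0, 7) · λ_15+ρ ↦ (2, 6, 1, 0, 3) · λ_16+ρ ↦ (1, 1, 4, 3, 0)

The 16 indices split into 5 linkage classes (same alcove rep ⇔ same W_13-dot-orbit):

[[1], [2, 8, 15], [3, 5, 7, 16], [4, 6, 10, 12], [9, 11, 13, 14]]


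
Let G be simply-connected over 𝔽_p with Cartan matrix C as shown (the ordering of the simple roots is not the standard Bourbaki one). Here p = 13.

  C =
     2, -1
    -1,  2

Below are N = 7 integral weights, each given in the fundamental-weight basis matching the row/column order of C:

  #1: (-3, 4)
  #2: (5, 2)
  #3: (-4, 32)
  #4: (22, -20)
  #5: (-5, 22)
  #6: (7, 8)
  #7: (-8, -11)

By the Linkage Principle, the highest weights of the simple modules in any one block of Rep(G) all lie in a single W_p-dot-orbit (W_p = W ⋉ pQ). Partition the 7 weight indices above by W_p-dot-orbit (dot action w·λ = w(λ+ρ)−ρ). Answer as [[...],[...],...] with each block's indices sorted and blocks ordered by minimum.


Root system A_2: the 2×2 matrix C matches after relabeling.

W_13-reps of the 7 weights in Ā_13 (same 2-coord order as C):

    [1] (2, 3)
    [2] (6, 3)
    [3] (6, 3)
    [4] (6, 3)
    [5] (6, 3)
    [6] (4, 5)
    [7] (6, 3)

Grouping the 7 weights by Ā_13-representative: 3 linkage classes.

[[1], [2, 3, 4, 5, 7], [6]]


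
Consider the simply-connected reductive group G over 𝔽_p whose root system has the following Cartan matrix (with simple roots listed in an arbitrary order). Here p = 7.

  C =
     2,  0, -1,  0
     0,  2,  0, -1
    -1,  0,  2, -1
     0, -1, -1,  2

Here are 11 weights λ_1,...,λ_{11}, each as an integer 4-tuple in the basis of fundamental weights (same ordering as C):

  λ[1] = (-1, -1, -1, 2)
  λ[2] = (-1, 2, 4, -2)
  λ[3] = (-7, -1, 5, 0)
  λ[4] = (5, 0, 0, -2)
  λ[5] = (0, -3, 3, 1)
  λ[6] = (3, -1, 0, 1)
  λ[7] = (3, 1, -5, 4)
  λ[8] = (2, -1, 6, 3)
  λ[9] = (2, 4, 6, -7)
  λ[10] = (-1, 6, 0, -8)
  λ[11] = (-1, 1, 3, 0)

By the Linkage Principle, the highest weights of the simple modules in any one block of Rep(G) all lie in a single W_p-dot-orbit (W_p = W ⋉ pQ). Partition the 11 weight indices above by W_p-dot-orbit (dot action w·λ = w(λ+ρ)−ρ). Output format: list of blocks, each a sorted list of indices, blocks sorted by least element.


Dynkin diagram of C (from the 6 off-diagonal −1 entries): A_4.

W_7-reps of the 11 weights in Ā_7 (same 4-coord order as C):

    1: (0, 0, 0, 3)
    2: (0, 2, 4, 1)
    3: (6, 0, 0, 1)
    4: (6, 0, 0, 1)
    5: (1, 2, 4, 0)
    6: (4, 0, 1, 2)
    7: (0, 2, 4, 1)
    8: (0, 0, 0, 3)
    9: (0, 2, 1, 3)
    10: (6, 0, 0, 1)
    11: (0, 2, 4, 1)

Partition of {1..11} into 6 W_7-dot-orbits:

[[1, 8], [2, 7, 11], [3, 4, 10], [5], [6], [9]]


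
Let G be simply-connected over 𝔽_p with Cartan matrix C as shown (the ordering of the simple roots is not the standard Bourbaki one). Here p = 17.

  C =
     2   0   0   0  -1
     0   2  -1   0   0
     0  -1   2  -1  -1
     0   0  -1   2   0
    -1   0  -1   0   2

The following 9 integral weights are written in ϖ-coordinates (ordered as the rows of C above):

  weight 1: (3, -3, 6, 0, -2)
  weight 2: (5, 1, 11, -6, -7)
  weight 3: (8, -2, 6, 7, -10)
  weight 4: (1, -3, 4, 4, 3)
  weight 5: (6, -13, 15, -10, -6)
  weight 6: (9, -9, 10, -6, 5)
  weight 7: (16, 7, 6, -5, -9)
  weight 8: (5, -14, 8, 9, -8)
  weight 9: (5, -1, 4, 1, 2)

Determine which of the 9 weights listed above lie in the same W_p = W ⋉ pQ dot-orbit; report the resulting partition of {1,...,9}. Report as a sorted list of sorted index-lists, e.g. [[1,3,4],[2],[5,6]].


Root system D_5: the 5×5 matrix C matches after relabeling.

λ_j+ρ reflected into Ā_17 (⟨·,θ^∨⟩≤17); 5-tuples as given:

  1: (3, 2, 4, 1, 1);  2: (0, 2, 1, 5, 2);  3: (0, 2, 1, 5, 2);  4: (0, 2, 1, 5, 2);  5: (3, 2, 4, 1, 1);  6: (0, 2, 1, 5, 2);  7: (2, 0, 1, 2, 4);  8: (3, 2, 4, 1, 1);  9: (2, 0, 1, 2, 4)

These 9 weights hit 3 W_17-dot-orbits; sizes (3, 4, 2):

[[1, 5, 8], [2, 3, 4, 6], [7, 9]]


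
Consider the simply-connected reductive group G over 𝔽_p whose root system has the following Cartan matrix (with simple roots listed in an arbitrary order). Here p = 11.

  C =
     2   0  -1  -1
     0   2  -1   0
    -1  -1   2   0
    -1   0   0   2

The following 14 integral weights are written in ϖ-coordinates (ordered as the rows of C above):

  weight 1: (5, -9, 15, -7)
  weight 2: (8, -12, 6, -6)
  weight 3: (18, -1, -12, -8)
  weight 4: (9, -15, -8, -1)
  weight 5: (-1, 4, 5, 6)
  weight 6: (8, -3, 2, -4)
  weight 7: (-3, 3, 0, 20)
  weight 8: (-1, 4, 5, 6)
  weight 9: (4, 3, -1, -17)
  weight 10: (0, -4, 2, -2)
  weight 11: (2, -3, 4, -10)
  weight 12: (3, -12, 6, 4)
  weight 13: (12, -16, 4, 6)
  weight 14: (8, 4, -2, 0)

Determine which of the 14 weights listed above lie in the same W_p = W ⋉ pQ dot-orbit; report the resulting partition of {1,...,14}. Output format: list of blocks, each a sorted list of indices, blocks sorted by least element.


Type A_4, rank 4, |W|=120; reorder rows/cols to standard.

Ā_11 reps of the 14 weights (A_4, coords as presented):

    λ_1 → (5, 3, 0, 0)
    λ_2 → (0, 2, 4, 0)
    λ_3 → (0, 3, 0, 1)
    λ_4 → (0, 3, 0, 1)
    λ_5 → (0, 2, 4, 0)
    λ_6 → (6, 1, 1, 2)
    λ_7 → (6, 1, 1, 2)
    λ_8 → (0, 2, 4, 0)
    λ_9 → (0, 2, 4, 0)
    λ_10 → (0, 3, 0, 1)
    λ_11 → (3, 1, 2, 3)
    λ_12 → (0, 2, 4, 0)
    λ_13 → (1, 4, 3, 1)
    λ_14 → (6, 1, 1, 2)

6 distinct reps among the 14 weights ⇒ 6 W_11-linkage classes:

[[1], [2, 5, 8, 9, 12], [3, 4, 10], [6, 7, 14], [11], [13]]


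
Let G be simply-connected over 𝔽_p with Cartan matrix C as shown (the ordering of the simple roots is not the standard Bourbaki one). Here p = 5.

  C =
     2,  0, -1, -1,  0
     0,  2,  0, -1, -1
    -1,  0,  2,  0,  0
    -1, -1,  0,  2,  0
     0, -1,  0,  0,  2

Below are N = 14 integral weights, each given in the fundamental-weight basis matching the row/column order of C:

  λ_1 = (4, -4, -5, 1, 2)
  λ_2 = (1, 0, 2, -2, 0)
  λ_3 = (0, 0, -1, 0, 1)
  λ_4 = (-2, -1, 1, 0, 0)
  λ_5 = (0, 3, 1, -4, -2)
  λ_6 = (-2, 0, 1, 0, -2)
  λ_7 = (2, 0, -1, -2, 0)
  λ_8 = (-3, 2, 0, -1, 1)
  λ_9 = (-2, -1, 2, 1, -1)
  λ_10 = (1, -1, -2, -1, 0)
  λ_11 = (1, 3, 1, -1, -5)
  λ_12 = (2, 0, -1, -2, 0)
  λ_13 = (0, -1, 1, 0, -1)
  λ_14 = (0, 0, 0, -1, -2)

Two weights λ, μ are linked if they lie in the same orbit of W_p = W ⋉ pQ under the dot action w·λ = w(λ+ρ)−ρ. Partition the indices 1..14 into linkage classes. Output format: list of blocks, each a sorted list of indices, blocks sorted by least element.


Dynkin diagram of C (from the 8 off-diagonal −1 entries): A_5.

W_5-reps of the 14 weights in Ā_5 (same 5-coord order as C):

  λ_1+ρ ↦ (0, 0, 2, 1, 2)
  λ_2+ρ ↦ (1, 0, 2, 1, 0)
  λ_3+ρ ↦ (1, 1, 0, 1, 2)
  λ_4+ρ ↦ (1, 0, 1, 0, 1)
  λ_5+ρ ↦ (2, 0, 0, 1, 1)
  λ_6+ρ ↦ (1, 0, 1, 0, 1)
  λ_7+ρ ↦ (2, 0, 0, 1, 1)
  λ_8+ρ ↦ (1, 1, 0, 1, 2)
  λ_9+ρ ↦ (1, 0, 2, 1, 0)
  λ_10+ρ ↦ (1, 0, 1, 0, 1)
  λ_11+ρ ↦ (1, 0, 1, 0, 1)
  λ_12+ρ ↦ (2, 0, 0, 1, 1)
  λ_13+ρ ↦ (1, 0, 2, 1, 0)
  λ_14+ρ ↦ (1, 0, 1, 0, 1)

The 14 indices split into 5 linkage classes (same alcove rep ⇔ same W_5-dot-orbit):

[[1], [2, 9, 13], [3, 8], [4, 6, 10, 11, 14], [5, 7, 12]]


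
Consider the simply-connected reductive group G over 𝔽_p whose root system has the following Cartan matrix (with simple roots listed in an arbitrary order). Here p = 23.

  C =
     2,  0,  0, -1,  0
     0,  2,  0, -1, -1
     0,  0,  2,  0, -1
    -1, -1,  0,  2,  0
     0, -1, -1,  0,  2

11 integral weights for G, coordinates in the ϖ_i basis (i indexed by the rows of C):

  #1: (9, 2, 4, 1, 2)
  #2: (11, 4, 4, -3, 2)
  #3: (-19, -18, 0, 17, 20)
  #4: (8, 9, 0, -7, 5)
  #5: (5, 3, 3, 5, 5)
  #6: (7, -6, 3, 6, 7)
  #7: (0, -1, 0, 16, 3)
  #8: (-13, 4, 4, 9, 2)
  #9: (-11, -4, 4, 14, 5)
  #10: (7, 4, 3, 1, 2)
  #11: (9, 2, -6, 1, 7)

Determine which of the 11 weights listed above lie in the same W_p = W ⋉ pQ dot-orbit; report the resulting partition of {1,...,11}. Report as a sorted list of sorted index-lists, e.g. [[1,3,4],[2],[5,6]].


C ↔ A_5 under row/col permutation; |W(A_5)| = 720.

W_23-reps of the 11 weights in Ā_23 (same 5-coord order as C):

  1: (10, 3, 5, 2, 3) · 2: (10, 3, 5, 2, 3) · 3: (1, 0, 1, 17, 4) · 4: (3, 4, 1, 6, 6) · 5: (3, 4, 1, 6, 6) · 6: (8, 5, 4, 2, 3) · 7: (1, 0, 1, 17, 4) · 8: (10, 3, 5, 2, 3) · 9: (10, 3, 5, 2, 3) · 10: (8, 5, 4, 2, 3) · 11: (10, 3, 5, 2, 3)

4 distinct reps among the 11 weights ⇒ 4 W_23-linkage classes:

[[1, 2, 8, 9, 11], [3, 7], [4, 5], [6, 10]]


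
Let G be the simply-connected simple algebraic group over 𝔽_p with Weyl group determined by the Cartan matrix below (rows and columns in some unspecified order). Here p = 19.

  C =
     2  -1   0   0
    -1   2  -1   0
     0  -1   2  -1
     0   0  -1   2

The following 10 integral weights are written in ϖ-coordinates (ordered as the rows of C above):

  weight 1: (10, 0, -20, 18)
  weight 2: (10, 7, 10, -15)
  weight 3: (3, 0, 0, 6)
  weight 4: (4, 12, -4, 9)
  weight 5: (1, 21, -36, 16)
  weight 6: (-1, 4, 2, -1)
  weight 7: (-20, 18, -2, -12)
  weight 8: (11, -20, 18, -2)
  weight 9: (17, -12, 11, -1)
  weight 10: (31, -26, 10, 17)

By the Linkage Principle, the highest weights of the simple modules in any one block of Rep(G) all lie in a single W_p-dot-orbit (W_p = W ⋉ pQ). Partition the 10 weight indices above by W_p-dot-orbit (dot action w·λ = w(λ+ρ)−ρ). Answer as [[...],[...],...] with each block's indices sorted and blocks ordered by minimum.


Type A_4, rank 4, |W|=120; reorder rows/cols to standard.

Each λ_j+ρ reduced to Ā_19; 4-tuples below use C's row order:

  λ_1+ρ ↦ (7, 11, 1, 0);  λ_2+ρ ↦ (0, 5, 3, 0);  λ_3+ρ ↦ (4, 1, 1, 7);  λ_4+ρ ↦ (1, 9, 3, 1);  λ_5+ρ ↦ (2, 3, 1, 2);  λ_6+ρ ↦ (0, 5, 3, 0);  λ_7+ρ ↦ (7, 11, 1, 0);  λ_8+ρ ↦ (7, 11, 1, 0);  λ_9+ρ ↦ (7, 11, 1, 0);  λ_10+ρ ↦ (4, 1, 1, 7)

Grouping the 10 weights by Ā_19-representative: 5 linkage classes.

[[1, 7, 8, 9], [2, 6], [3, 10], [4], [5]]


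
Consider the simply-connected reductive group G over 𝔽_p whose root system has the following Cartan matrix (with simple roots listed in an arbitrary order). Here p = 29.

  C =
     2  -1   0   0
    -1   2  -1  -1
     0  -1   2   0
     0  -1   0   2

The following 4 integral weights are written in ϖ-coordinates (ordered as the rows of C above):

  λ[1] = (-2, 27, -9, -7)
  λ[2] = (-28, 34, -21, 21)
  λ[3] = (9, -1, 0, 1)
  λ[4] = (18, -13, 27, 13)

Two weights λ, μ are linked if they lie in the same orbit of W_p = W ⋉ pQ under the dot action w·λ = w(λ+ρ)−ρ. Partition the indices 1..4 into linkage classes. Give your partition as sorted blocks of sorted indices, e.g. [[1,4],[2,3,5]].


C ↔ D_4 under row/col permutation; |W(D_4)| = 192.

W_29-reps of the 4 weights in Ā_29 (same 4-coord order as C):

  [1] (1, 1, 8, 6);  [2] (1, 1, 8, 6);  [3] (10, 0, 1, 2);  [4] (1, 1, 8, 6)

2 distinct reps among the 4 weights ⇒ 2 W_29-linkage classes:

[[1, 2, 4], [3]]


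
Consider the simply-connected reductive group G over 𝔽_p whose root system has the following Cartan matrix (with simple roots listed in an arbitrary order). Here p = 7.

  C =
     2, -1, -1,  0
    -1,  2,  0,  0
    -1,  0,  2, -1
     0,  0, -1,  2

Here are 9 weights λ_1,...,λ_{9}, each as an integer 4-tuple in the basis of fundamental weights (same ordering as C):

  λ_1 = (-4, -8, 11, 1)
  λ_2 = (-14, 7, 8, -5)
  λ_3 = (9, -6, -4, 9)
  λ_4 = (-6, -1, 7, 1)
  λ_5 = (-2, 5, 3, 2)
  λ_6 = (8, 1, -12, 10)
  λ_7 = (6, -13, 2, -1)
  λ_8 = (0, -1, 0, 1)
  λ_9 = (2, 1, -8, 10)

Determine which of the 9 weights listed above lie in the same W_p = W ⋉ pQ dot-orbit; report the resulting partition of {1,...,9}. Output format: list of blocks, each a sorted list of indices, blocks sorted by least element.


Cartan matrix: type A_4 (|W|=120); un-permuting the 4 rows.

Each λ_j+ρ reduced to Ā_7; 4-tuples below use C's row order:

  [1] (0, 2, 3, 0)
  [2] (1, 0, 1, 2)
  [3] (0, 2, 3, 0)
  [4] (0, 2, 2, 1)
  [5] (1, 0, 1, 2)
  [6] (0, 2, 3, 0)
  [7] (0, 2, 3, 0)
  [8] (1, 0, 1, 2)
  [9] (0, 2, 3, 0)

Linkage partition of the 9 weights (3 classes, p=7):

[[1, 3, 6, 7, 9], [2, 5, 8], [4]]


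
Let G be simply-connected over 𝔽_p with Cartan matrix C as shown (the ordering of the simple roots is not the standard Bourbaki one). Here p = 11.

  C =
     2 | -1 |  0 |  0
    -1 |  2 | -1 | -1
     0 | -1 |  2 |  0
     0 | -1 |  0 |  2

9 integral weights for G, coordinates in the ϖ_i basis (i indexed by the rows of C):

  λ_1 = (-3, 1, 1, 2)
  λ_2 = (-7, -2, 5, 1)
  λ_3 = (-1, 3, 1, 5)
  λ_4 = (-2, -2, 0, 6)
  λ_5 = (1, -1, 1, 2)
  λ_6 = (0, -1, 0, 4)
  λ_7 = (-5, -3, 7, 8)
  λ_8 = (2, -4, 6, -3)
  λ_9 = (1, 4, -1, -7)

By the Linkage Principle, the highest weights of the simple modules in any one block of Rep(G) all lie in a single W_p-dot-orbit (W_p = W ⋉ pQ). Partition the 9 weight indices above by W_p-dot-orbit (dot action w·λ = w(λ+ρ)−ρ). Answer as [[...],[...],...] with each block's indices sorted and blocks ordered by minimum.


Dynkin diagram of C (from the 6 off-diagonal −1 entries): D_4.

λ_j+ρ reflected into Ā_11 (⟨·,θ^∨⟩≤11); 4-tuples as given:

  λ_1+ρ ↦ (2, 0, 2, 3);  λ_2+ρ ↦ (1, 0, 1, 5);  λ_3+ρ ↦ (1, 0, 1, 5);  λ_4+ρ ↦ (1, 0, 1, 5);  λ_5+ρ ↦ (2, 0, 2, 3);  λ_6+ρ ↦ (1, 0, 1, 5);  λ_7+ρ ↦ (2, 0, 2, 3);  λ_8+ρ ↦ (2, 0, 2, 3);  λ_9+ρ ↦ (1, 0, 1, 5)

The 9 indices split into 2 linkage classes (same alcove rep ⇔ same W_11-dot-orbit):

[[1, 5, 7, 8], [2, 3, 4, 6, 9]]


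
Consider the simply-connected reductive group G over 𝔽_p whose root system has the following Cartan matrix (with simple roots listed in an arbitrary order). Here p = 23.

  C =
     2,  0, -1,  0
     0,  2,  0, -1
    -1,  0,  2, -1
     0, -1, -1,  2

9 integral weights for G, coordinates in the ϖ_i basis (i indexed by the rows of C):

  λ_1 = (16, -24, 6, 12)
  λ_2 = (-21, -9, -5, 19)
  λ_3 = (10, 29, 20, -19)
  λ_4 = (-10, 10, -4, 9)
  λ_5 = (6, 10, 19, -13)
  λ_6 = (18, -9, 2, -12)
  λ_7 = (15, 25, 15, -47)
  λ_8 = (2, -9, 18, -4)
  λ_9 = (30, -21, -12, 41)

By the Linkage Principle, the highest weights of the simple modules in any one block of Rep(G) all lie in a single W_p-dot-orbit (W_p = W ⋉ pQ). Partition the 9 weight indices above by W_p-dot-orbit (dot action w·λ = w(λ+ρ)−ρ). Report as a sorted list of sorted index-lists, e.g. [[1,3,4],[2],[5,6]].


Type A_4, rank 4, |W|=120; reorder rows/cols to standard.

Alcove-folded reps (p=23, 9 weights, presented ϖ-order):

  1: (0, 1, 3, 6);  2: (3, 3, 8, 8);  3: (3, 9, 7, 2);  4: (3, 9, 7, 2);  5: (3, 3, 8, 8);  6: (3, 3, 8, 8);  7: (9, 4, 0, 3);  8: (3, 3, 8, 8);  9: (3, 3, 8, 8)

Grouping the 9 weights by Ā_23-representative: 4 linkage classes.

[[1], [2, 5, 6, 8, 9], [3, 4], [7]]


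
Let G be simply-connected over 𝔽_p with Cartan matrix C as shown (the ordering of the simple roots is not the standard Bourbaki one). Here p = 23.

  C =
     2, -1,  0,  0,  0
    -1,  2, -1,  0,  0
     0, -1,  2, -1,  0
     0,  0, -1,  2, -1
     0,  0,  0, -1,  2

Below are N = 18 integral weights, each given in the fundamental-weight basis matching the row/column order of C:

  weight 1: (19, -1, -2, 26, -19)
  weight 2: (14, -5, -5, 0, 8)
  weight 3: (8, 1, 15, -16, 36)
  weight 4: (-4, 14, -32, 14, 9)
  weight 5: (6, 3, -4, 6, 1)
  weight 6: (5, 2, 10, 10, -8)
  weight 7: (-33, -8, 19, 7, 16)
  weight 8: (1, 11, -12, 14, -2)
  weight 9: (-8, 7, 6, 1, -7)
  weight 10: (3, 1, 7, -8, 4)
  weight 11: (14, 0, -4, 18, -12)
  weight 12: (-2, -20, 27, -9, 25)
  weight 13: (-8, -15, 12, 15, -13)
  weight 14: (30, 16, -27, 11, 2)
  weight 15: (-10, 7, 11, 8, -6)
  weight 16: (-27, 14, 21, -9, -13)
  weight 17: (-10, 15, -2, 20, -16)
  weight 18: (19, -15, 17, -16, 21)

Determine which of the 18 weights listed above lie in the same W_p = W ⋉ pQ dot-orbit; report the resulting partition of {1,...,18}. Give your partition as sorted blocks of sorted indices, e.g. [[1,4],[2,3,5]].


Dynkin diagram of C (from the 8 off-diagonal −1 entries): A_5.

Folding the 18 weights λ_j+ρ into Ā_23 (reps in the given 5-coord order):

    λ_1 → (1, 0, 3, 0, 5)
    λ_2 → (7, 1, 3, 4, 2)
    λ_3 → (2, 1, 11, 3, 1)
    λ_4 → (7, 1, 3, 4, 2)
    λ_5 → (7, 1, 3, 4, 2)
    λ_6 → (2, 1, 11, 3, 1)
    λ_7 → (4, 2, 1, 5, 2)
    λ_8 → (2, 1, 11, 3, 1)
    λ_9 → (7, 1, 3, 4, 2)
    λ_10 → (4, 2, 1, 5, 2)
    λ_11 → (4, 2, 1, 5, 2)
    λ_12 → (1, 0, 3, 0, 5)
    λ_13 → (7, 1, 3, 4, 2)
    λ_14 → (1, 2, 6, 3, 3)
    λ_15 → (2, 1, 11, 3, 1)
    λ_16 → (1, 2, 6, 3, 3)
    λ_17 → (4, 2, 1, 5, 2)
    λ_18 → (2, 1, 11, 3, 1)

5 distinct reps among the 18 weights ⇒ 5 W_23-linkage classes:

[[1, 12], [2, 4, 5, 9, 13], [3, 6, 8, 15, 18], [7, 10, 11, 17], [14, 16]]


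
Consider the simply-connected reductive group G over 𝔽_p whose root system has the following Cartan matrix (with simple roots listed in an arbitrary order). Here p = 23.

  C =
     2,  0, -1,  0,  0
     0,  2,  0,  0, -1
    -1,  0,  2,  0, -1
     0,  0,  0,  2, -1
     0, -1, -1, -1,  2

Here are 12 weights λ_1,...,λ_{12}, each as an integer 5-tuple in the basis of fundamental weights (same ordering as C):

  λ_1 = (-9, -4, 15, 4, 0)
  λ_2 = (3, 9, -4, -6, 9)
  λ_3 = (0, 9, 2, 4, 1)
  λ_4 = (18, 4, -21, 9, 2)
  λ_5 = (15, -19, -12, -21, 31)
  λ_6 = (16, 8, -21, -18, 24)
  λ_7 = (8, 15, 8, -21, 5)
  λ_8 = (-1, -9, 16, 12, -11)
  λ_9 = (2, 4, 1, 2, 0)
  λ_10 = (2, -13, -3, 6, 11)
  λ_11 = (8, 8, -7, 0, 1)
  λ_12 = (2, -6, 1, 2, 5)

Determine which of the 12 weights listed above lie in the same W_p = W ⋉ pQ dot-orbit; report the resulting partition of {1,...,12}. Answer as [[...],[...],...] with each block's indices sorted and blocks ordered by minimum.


Dynkin diagram of C (from the 8 off-diagonal −1 entries): D_5.

W_23-reps of the 12 weights in Ā_23 (same 5-coord order as C):

  1: (8, 1, 1, 3, 2)
  2: (1, 10, 0, 5, 2)
  3: (1, 10, 0, 5, 2)
  4: (1, 10, 0, 5, 2)
  5: (8, 1, 1, 3, 2)
  6: (8, 1, 1, 3, 2)
  7: (8, 1, 1, 3, 2)
  8: (1, 10, 0, 5, 2)
  9: (3, 5, 2, 3, 1)
  10: (1, 10, 0, 5, 2)
  11: (3, 5, 2, 3, 1)
  12: (3, 5, 2, 3, 1)

3 distinct reps among the 12 weights ⇒ 3 W_23-linkage classes:

[[1, 5, 6, 7], [2, 3, 4, 8, 10], [9, 11, 12]]


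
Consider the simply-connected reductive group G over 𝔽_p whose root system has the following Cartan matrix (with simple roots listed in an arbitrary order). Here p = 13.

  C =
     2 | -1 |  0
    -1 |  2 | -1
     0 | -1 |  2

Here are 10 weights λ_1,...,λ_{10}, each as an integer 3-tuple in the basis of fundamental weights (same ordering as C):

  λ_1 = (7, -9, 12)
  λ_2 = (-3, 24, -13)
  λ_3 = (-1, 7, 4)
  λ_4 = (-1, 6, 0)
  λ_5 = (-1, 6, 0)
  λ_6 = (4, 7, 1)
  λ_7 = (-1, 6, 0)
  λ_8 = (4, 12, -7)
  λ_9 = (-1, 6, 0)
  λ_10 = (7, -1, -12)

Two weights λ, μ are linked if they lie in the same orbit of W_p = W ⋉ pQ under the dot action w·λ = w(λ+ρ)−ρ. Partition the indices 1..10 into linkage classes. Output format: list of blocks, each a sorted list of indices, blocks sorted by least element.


Type A_3, rank 3, |W|=24; reorder rows/cols to standard.

Alcove-folded reps (p=13, 10 weights, presented ϖ-order):

  λ_1+ρ ↦ (0, 8, 5) · λ_2+ρ ↦ (10, 1, 0) · λ_3+ρ ↦ (0, 8, 5) · λ_4+ρ ↦ (0, 7, 1) · λ_5+ρ ↦ (0, 7, 1) · λ_6+ρ ↦ (3, 8, 0) · λ_7+ρ ↦ (0, 7, 1) · λ_8+ρ ↦ (0, 7, 1) · λ_9+ρ ↦ (0, 7, 1) · λ_10+ρ ↦ (3, 8, 0)

Grouping the 10 weights by Ā_13-representative: 4 linkage classes.

[[1, 3], [2], [4, 5, 7, 8, 9], [6, 10]]


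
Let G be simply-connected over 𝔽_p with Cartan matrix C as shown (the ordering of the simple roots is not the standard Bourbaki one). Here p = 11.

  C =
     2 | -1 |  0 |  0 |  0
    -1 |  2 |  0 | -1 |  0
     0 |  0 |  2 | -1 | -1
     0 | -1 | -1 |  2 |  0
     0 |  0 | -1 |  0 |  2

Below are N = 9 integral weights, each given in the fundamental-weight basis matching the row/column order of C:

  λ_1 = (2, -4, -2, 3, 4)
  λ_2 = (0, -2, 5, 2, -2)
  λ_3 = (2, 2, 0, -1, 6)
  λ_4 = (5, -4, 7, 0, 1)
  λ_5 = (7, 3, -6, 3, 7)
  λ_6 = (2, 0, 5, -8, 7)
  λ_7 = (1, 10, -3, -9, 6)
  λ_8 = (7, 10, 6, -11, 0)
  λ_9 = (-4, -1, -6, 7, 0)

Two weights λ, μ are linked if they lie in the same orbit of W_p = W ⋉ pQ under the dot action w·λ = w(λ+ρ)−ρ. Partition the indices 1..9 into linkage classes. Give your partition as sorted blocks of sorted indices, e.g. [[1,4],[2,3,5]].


Cartan matrix: type A_5 (|W|=720); un-permuting the 5 rows.

W_11-reps of the 9 weights in Ā_11 (same 5-coord order as C):

  λ_1 → (0, 3, 1, 0, 4)
  λ_2 → (0, 1, 5, 2, 1)
  λ_3 → (0, 3, 1, 0, 4)
  λ_4 → (0, 1, 5, 2, 1)
  λ_5 → (0, 3, 1, 0, 4)
  λ_6 → (0, 3, 1, 0, 4)
  λ_7 → (0, 1, 5, 2, 1)
  λ_8 → (0, 1, 5, 2, 1)
  λ_9 → (0, 3, 1, 0, 4)

Linkage partition of the 9 weights (2 classes, p=11):

[[1, 3, 5, 6, 9], [2, 4, 7, 8]]


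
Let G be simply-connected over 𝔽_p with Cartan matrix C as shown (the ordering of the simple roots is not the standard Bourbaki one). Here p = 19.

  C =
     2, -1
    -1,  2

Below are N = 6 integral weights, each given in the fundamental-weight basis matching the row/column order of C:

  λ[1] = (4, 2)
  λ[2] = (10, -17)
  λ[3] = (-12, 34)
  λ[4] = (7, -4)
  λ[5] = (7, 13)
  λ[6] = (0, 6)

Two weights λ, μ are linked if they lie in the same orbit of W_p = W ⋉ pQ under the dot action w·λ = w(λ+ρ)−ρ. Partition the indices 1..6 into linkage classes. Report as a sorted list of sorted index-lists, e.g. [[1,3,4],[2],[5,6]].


A_2 Cartan matrix, 2 simple roots permuted; ρ=(1,1).

Ā_19 reps of the 6 weights (A_2, coords as presented):

  [1] (5, 3) · [2] (5, 11) · [3] (5, 3) · [4] (5, 3) · [5] (5, 11) · [6] (1, 7)

Partition of {1..6} into 3 W_19-dot-orbits:

[[1, 3, 4], [2, 5], [6]]


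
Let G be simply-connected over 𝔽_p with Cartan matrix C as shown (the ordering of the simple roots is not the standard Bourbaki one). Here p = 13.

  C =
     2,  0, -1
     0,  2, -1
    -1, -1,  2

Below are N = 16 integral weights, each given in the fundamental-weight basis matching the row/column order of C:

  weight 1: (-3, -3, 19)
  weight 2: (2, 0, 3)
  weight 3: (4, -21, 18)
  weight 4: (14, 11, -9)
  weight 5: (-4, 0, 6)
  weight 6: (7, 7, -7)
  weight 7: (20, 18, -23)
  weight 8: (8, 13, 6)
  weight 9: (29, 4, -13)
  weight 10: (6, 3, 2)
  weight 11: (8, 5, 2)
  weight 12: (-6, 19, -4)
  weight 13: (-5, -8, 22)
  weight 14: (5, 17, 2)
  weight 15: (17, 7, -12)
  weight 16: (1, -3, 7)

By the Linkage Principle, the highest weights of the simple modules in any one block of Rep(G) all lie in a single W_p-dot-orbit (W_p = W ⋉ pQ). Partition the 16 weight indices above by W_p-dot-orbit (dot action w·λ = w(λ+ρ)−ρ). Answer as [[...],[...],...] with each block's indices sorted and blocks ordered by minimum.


C ↔ A_3 under row/col permutation; |W(A_3)| = 24.

Ā_13 reps of the 16 weights (A_3, coords as presented):

  [1] (2, 2, 6);  [2] (3, 1, 4);  [3] (1, 2, 6);  [4] (1, 2, 6);  [5] (3, 1, 4);  [6] (2, 2, 6);  [7] (3, 1, 4);  [8] (4, 1, 3);  [9] (4, 5, 1);  [10] (6, 3, 3);  [11] (4, 1, 3);  [12] (4, 5, 1);  [13] (6, 3, 3);  [14] (3, 1, 4);  [15] (2, 2, 6);  [16] (2, 2, 6)

6 distinct reps among the 16 weights ⇒ 6 W_13-linkage classes:

[[1, 6, 15, 16], [2, 5, 7, 14], [3, 4], [8, 11], [9, 12], [10, 13]]


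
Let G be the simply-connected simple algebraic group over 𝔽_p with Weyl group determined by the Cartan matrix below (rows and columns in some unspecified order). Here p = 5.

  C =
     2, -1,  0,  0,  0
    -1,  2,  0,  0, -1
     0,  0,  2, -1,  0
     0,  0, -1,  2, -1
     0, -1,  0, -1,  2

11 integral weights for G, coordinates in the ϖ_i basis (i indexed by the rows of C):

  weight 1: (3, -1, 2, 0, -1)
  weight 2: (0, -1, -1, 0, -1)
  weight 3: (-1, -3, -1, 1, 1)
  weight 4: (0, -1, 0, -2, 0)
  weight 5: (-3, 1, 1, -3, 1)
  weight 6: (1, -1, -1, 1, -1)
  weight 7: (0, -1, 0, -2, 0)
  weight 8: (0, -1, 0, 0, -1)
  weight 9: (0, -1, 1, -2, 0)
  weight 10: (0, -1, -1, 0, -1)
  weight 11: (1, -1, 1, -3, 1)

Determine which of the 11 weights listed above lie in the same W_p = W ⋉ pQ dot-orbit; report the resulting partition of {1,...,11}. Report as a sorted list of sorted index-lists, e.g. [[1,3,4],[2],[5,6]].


Dynkin diagram of C (from the 8 off-diagonal −1 entries): A_5.

λ_j+ρ reflected into Ā_5 (⟨·,θ^∨⟩≤5); 5-tuples as given:

  1: (1, 0, 0, 1, 0)
  2: (1, 0, 0, 1, 0)
  3: (2, 0, 0, 2, 0)
  4: (1, 0, 0, 1, 0)
  5: (2, 0, 0, 2, 0)
  6: (2, 0, 0, 2, 0)
  7: (1, 0, 0, 1, 0)
  8: (1, 0, 1, 1, 0)
  9: (1, 0, 1, 1, 0)
  10: (1, 0, 0, 1, 0)
  11: (2, 0, 0, 2, 0)

Grouping the 11 weights by Ā_5-representative: 3 linkage classes.

[[1, 2, 4, 7, 10], [3, 5, 6, 11], [8, 9]]


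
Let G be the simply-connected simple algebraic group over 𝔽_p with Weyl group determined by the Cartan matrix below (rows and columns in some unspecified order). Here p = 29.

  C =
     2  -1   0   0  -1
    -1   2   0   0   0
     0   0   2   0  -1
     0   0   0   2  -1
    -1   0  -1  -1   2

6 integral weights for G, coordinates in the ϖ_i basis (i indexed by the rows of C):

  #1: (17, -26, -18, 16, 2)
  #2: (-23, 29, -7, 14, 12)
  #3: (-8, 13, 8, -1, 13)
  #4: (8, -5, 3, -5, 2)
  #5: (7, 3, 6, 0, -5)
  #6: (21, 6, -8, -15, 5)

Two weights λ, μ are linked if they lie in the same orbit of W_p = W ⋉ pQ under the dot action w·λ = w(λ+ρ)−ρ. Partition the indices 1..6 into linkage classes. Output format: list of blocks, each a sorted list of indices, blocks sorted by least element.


Type D_5, rank 5, |W|=1920; reorder rows/cols to standard.

W_29-reps of the 6 weights in Ā_29 (same 5-coord order as C):

    [1] (4, 4, 3, 3, 1)
    [2] (6, 1, 8, 1, 0)
    [3] (6, 1, 8, 1, 0)
    [4] (4, 4, 3, 3, 1)
    [5] (4, 4, 3, 3, 1)
    [6] (6, 1, 8, 1, 0)

Partition of {1..6} into 2 W_29-dot-orbits:

[[1, 4, 5], [2, 3, 6]]


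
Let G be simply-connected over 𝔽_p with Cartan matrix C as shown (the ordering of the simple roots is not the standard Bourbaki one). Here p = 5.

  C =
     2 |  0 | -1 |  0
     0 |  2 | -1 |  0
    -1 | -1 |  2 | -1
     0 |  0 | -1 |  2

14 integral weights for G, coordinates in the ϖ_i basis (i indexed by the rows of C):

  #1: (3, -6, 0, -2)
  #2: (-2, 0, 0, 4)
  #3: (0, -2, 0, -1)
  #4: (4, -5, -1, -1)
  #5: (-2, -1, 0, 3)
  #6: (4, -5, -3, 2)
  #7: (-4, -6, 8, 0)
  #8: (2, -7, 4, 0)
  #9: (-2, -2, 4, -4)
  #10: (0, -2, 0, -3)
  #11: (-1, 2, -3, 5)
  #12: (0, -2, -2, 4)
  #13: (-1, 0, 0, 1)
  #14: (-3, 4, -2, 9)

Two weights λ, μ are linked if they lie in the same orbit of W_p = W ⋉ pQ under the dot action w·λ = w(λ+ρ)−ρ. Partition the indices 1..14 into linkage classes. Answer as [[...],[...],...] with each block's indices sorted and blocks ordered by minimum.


Dynkin diagram of C (from the 6 off-diagonal −1 entries): D_4.

Ā_5 reps of the 14 weights (D_4, coords as presented):

  λ_1+ρ ↦ (1, 0, 0, 4) · λ_2+ρ ↦ (1, 1, 0, 3) · λ_3+ρ ↦ (1, 1, 0, 0) · λ_4+ρ ↦ (1, 0, 0, 4) · λ_5+ρ ↦ (1, 0, 0, 4) · λ_6+ρ ↦ (0, 1, 1, 2) · λ_7+ρ ↦ (1, 1, 0, 3) · λ_8+ρ ↦ (0, 1, 1, 2) · λ_9+ρ ↦ (1, 1, 0, 3) · λ_10+ρ ↦ (1, 1, 0, 0) · λ_11+ρ ↦ (0, 1, 1, 2) · λ_12+ρ ↦ (1, 1, 0, 3) · λ_13+ρ ↦ (0, 1, 1, 2) · λ_14+ρ ↦ (0, 1, 1, 2)

Linkage partition of the 14 weights (4 classes, p=5):

[[1, 4, 5], [2, 7, 9, 12], [3, 10], [6, 8, 11, 13, 14]]


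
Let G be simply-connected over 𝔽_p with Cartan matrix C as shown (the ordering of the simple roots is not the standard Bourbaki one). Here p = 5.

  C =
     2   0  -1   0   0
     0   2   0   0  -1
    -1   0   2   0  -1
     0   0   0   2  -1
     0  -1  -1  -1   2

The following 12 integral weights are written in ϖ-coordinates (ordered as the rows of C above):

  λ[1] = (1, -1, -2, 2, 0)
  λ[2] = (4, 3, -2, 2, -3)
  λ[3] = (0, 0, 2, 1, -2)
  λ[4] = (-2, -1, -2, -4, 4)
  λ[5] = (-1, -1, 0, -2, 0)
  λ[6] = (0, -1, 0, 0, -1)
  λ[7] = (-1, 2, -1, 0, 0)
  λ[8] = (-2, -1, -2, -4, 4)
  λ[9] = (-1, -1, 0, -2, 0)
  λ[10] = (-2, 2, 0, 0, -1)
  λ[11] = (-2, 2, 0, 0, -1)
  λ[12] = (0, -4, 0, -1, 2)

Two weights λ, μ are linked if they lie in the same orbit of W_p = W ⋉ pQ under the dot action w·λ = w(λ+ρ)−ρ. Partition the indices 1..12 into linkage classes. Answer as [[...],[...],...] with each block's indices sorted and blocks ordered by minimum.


C ↔ D_5 under row/col permutation; |W(D_5)| = 1920.

W_5-reps of the 12 weights in Ā_5 (same 5-coord order as C):

  [1] (1, 0, 0, 3, 0)
  [2] (0, 0, 1, 1, 0)
  [3] (0, 0, 1, 1, 0)
  [4] (1, 0, 0, 3, 0)
  [5] (0, 0, 1, 1, 0)
  [6] (1, 0, 1, 1, 0)
  [7] (1, 3, 0, 1, 0)
  [8] (1, 0, 0, 3, 0)
  [9] (0, 0, 1, 1, 0)
  [10] (1, 3, 0, 1, 0)
  [11] (1, 3, 0, 1, 0)
  [12] (1, 3, 0, 0, 0)

The 12 indices split into 5 linkage classes (same alcove rep ⇔ same W_5-dot-orbit):

[[1, 4, 8], [2, 3, 5, 9], [6], [7, 10, 11], [12]]


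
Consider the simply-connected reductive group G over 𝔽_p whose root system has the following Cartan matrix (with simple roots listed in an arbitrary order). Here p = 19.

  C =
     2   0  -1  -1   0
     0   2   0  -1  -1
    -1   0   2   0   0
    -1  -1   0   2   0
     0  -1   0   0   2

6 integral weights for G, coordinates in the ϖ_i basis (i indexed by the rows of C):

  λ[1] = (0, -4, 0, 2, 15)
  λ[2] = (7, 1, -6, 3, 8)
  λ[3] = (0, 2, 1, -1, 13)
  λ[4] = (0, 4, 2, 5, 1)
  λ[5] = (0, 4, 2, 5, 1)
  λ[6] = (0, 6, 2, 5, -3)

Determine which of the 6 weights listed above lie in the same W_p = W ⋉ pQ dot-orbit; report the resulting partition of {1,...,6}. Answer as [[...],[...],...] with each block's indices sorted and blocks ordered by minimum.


C ↔ A_5 under row/col permutation; |W(A_5)| = 720.

Each λ_j+ρ reduced to Ā_19; 5-tuples below use C's row order:

  λ_1+ρ ↦ (1, 3, 1, 0, 13) · λ_2+ρ ↦ (3, 2, 1, 4, 5) · λ_3+ρ ↦ (1, 3, 1, 0, 13) · λ_4+ρ ↦ (1, 5, 3, 6, 2) · λ_5+ρ ↦ (1, 5, 3, 6, 2) · λ_6+ρ ↦ (1, 5, 3, 6, 2)

Grouping the 6 weights by Ā_19-representative: 3 linkage classes.

[[1, 3], [2], [4, 5, 6]]


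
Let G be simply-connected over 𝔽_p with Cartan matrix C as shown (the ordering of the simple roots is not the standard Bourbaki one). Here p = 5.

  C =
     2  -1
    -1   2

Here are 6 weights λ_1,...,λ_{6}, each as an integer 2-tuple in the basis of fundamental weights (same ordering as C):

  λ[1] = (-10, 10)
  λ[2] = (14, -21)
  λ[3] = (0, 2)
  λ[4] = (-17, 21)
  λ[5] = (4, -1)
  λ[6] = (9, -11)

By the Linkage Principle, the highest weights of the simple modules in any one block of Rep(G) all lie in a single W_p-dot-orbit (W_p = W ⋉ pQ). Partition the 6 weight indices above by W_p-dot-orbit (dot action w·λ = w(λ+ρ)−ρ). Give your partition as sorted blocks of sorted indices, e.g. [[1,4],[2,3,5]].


A_2 Cartan matrix, 2 simple roots permuted; ρ=(1,1).

W_5-reps of the 6 weights in Ā_5 (same 2-coord order as C):

  λ_1+ρ ↦ (1, 3) · λ_2+ρ ↦ (5, 0) · λ_3+ρ ↦ (1, 3) · λ_4+ρ ↦ (1, 3) · λ_5+ρ ↦ (5, 0) · λ_6+ρ ↦ (5, 0)

Partition of {1..6} into 2 W_5-dot-orbits:

[[1, 3, 4], [2, 5, 6]]


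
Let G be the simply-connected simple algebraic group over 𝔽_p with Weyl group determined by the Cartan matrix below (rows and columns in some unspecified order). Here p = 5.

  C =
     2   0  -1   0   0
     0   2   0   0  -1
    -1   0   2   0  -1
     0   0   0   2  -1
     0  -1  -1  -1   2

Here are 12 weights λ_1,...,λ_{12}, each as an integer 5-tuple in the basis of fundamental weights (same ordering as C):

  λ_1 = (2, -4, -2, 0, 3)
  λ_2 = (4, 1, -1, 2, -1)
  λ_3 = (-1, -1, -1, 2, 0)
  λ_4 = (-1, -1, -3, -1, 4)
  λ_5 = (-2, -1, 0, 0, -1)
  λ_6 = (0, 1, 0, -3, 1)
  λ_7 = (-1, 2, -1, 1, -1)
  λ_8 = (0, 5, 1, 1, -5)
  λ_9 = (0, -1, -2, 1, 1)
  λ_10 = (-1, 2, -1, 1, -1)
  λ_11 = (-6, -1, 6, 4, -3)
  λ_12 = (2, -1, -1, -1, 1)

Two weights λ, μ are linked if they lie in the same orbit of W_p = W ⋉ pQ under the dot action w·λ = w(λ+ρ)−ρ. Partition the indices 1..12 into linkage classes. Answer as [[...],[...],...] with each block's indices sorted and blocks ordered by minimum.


C ↔ D_5 under row/col permutation; |W(D_5)| = 1920.

W_5-reps of the 12 weights in Ā_5 (same 5-coord order as C):

  λ_1 → (0, 1, 0, 1, 1);  λ_2 → (0, 3, 0, 2, 0);  λ_3 → (0, 0, 0, 3, 1);  λ_4 → (1, 0, 2, 0, 0);  λ_5 → (1, 0, 0, 1, 0);  λ_6 → (0, 1, 0, 1, 1);  λ_7 → (0, 3, 0, 2, 0);  λ_8 → (0, 1, 0, 1, 1);  λ_9 → (0, 0, 0, 2, 1);  λ_10 → (0, 3, 0, 2, 0);  λ_11 → (0, 3, 0, 2, 0);  λ_12 → (1, 0, 2, 0, 0)

The 12 indices split into 6 linkage classes (same alcove rep ⇔ same W_5-dot-orbit):

[[1, 6, 8], [2, 7, 10, 11], [3], [4, 12], [5], [9]]


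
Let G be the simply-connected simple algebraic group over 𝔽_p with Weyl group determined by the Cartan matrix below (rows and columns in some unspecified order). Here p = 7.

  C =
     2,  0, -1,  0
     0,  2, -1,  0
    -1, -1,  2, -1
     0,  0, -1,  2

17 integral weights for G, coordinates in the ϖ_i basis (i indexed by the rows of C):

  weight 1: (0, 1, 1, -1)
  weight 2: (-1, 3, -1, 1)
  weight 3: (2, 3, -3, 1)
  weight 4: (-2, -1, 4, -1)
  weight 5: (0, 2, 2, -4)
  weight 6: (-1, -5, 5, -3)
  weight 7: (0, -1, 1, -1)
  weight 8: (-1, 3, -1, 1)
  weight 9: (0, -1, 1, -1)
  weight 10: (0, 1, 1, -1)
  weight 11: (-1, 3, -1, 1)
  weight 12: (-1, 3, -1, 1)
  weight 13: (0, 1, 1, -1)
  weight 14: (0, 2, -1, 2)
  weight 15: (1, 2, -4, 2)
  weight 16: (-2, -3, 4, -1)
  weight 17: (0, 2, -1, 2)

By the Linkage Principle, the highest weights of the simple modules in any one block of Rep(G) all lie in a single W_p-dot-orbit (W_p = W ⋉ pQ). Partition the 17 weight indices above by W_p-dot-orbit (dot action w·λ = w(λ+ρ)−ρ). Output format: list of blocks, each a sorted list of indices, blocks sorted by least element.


Type D_4, rank 4, |W|=192; reorder rows/cols to standard.

Folding the 17 weights λ_j+ρ into Ā_7 (reps in the given 4-coord order):

  λ_1+ρ ↦ (1, 2, 2, 0)
  λ_2+ρ ↦ (0, 4, 0, 2)
  λ_3+ρ ↦ (1, 2, 2, 0)
  λ_4+ρ ↦ (1, 0, 2, 0)
  λ_5+ρ ↦ (1, 3, 0, 3)
  λ_6+ρ ↦ (0, 4, 0, 2)
  λ_7+ρ ↦ (1, 0, 2, 0)
  λ_8+ρ ↦ (0, 4, 0, 2)
  λ_9+ρ ↦ (1, 0, 2, 0)
  λ_10+ρ ↦ (1, 2, 2, 0)
  λ_11+ρ ↦ (0, 4, 0, 2)
  λ_12+ρ ↦ (0, 4, 0, 2)
  λ_13+ρ ↦ (1, 2, 2, 0)
  λ_14+ρ ↦ (1, 3, 0, 3)
  λ_15+ρ ↦ (1, 0, 2, 0)
  λ_16+ρ ↦ (1, 2, 2, 0)
  λ_17+ρ ↦ (1, 3, 0, 3)

Partition of {1..17} into 4 W_7-dot-orbits:

[[1, 3, 10, 13, 16], [2, 6, 8, 11, 12], [4, 7, 9, 15], [5, 14, 17]]


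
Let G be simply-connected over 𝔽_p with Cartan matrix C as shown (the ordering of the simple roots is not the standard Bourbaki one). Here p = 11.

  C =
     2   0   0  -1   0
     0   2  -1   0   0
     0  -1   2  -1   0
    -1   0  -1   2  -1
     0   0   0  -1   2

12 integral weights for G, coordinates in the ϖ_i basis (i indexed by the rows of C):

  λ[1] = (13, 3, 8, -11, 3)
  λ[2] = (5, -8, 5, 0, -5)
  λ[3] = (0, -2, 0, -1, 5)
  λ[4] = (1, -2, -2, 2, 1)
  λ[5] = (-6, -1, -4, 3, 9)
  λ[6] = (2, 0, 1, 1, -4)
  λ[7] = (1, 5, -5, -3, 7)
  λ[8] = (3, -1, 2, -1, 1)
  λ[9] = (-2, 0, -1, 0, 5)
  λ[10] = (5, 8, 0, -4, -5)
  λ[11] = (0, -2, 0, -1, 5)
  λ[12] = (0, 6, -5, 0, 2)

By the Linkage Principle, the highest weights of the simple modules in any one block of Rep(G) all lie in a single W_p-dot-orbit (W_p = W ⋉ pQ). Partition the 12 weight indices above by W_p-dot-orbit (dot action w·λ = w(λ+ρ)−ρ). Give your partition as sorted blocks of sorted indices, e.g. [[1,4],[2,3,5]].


C ↔ D_5 under row/col permutation; |W(D_5)| = 1920.

Folding the 12 weights λ_j+ρ into Ā_11 (reps in the given 5-coord order):

  [1] (2, 3, 1, 1, 0)
  [2] (2, 3, 1, 1, 0)
  [3] (1, 1, 0, 0, 6)
  [4] (2, 1, 1, 1, 2)
  [5] (1, 1, 0, 0, 6)
  [6] (2, 1, 1, 1, 2)
  [7] (4, 0, 2, 0, 2)
  [8] (4, 0, 2, 0, 2)
  [9] (1, 1, 0, 0, 6)
  [10] (2, 3, 1, 1, 0)
  [11] (1, 1, 0, 0, 6)
  [12] (2, 3, 1, 1, 0)

4 distinct reps among the 12 weights ⇒ 4 W_11-linkage classes:

[[1, 2, 10, 12], [3, 5, 9, 11], [4, 6], [7, 8]]


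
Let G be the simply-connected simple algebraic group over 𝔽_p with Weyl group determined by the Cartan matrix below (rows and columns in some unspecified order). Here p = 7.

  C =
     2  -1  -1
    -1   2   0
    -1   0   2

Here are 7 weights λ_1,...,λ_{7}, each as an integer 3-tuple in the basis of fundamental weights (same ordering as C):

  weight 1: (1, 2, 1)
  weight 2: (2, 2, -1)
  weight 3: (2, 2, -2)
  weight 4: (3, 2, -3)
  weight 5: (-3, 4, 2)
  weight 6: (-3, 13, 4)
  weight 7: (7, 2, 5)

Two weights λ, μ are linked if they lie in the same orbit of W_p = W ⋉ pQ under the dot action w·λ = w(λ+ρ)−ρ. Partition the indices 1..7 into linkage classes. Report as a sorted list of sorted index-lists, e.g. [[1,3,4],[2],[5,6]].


Root system A_3: the 3×3 matrix C matches after relabeling.

Folding the 7 weights λ_j+ρ into Ā_7 (reps in the given 3-coord order):

  [1] (2, 3, 2) · [2] (3, 3, 0) · [3] (2, 3, 1) · [4] (2, 3, 2) · [5] (2, 3, 1) · [6] (2, 3, 2) · [7] (3, 3, 0)

These 7 weights hit 3 W_7-dot-orbits; sizes (3, 2, 2):

[[1, 4, 6], [2, 7], [3, 5]]
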